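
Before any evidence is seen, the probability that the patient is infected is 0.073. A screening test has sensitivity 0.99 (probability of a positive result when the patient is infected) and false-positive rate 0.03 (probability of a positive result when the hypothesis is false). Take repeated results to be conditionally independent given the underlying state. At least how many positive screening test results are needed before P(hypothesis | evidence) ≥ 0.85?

Prior odds = 0.073/0.927 = 73/927.
Likelihood ratio of a positive result = 0.99/0.03 = 33.
Target odds: 0.85 ÷ 0.15 = 17/3.
Require 33ⁿ ≥ 17/3 ÷ (73/927) = 5253/73.
33¹ = 33 falls short of 5253/73 but 33² = 1089 reaches it, so n = 2.

2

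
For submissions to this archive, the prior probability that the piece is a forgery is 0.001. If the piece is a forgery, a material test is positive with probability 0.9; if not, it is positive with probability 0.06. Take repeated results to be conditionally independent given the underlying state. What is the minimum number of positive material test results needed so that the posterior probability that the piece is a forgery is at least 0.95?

4

Prior odds: 0.001 ÷ 0.999 = 1/999.
Likelihood ratio of a positive = 0.9/0.06 = 15.
Target odds: 0.95 ÷ 0.05 = 19.
Need (1/999) × 15ⁿ ≥ 19, i.e. 15ⁿ ≥ 18981.
15³ = 3375 falls short of 18981 but 15⁴ = 50625 reaches it, so n = 4.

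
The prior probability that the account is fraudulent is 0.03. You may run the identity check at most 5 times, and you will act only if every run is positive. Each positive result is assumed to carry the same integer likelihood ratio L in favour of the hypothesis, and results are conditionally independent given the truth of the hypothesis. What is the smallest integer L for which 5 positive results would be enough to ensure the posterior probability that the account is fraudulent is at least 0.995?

Prior odds = 0.03/0.97 = 3/97.
Target odds = 0.995/0.005 = 199.
Need L⁵ ≥ 199 ÷ (3/97) = 19303/3.
5⁵ = 3125 < 19303/3 ≤ 7776 = 6⁵, so L = 6.

6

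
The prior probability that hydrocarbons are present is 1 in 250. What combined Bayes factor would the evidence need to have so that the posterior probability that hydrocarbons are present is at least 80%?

Prior odds = 0.004/0.996 = 1/249.
Target odds = 0.8/0.2 = 4.
Required Bayes factor = 4 ÷ (1/249) = 996.

996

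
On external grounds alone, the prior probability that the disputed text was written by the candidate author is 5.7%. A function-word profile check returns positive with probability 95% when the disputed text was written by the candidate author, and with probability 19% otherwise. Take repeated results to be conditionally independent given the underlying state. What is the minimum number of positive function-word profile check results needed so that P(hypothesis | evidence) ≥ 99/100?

Prior odds: 0.057 ÷ 0.943 = 57/943.
Likelihood ratio of a positive result = 0.95/0.19 = 5.
Target odds: 0.99 ÷ 0.01 = 99.
Require 5ⁿ ≥ 99 ÷ (57/943) = 31119/19.
5⁴ = 625 falls short of 31119/19 but 5⁵ = 3125 reaches it, so n = 5.

5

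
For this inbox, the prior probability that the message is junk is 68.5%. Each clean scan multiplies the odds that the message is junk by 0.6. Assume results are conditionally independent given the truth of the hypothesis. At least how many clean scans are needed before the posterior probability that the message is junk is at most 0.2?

Prior odds: 0.685 ÷ 0.315 = 137/63.
Likelihood ratio per clean scan = 0.6.
Target posterior odds = 0.2/0.8 = 0.25.
Require 0.6ⁿ ≤ 0.25 ÷ (137/63) = 63/548.
0.6⁴ = 0.1296 is still above 63/548 but 0.6⁵ = 0.07776 is at or below it, so n = 5.

5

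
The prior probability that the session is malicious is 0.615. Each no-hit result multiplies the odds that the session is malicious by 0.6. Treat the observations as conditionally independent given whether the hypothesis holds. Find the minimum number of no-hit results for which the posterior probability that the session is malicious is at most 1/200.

12

Prior odds: 0.615 ÷ 0.385 = 123/77.
Likelihood ratio per no-hit result = 0.6.
Target posterior odds = 0.005/0.995 = 1/199.
Require 0.6ⁿ ≤ 1/199 ÷ (123/77) = 77/24477.
0.6¹¹ = 177147/48828125 is still above 77/24477 but 0.6¹² = 531441/244140625 is at or below it, so n = 12.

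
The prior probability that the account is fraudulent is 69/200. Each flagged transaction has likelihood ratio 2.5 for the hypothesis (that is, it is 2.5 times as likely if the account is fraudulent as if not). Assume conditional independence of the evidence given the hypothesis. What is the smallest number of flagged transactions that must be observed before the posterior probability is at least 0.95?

Prior odds: 0.345 ÷ 0.655 = 69/131.
Likelihood ratio per flagged transaction = 2.5.
Target odds: 0.95 ÷ 0.05 = 19.
Need (69/131) × 2.5ⁿ ≥ 19, i.e. 2.5ⁿ ≥ 2489/69.
2.5³ = 15.625 falls short of 2489/69 but 2.5⁴ = 39.0625 reaches it, so n = 4.

4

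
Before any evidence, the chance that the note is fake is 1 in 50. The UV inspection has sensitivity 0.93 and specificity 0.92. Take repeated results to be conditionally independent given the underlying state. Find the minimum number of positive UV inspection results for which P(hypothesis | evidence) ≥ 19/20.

3

Prior odds = 0.02/0.98 = 1/49.
False-positive rate = 1 − 0.92 = 0.08; likelihood ratio of a positive = 0.93/0.08 = 11.625.
Target odds: 0.95 ÷ 0.05 = 19.
Need (1/49) × 11.625ⁿ ≥ 19, i.e. 11.625ⁿ ≥ 931.
11.625² = 135.140625 falls short of 931 but 11.625³ = 804357/512 reaches it, so n = 3.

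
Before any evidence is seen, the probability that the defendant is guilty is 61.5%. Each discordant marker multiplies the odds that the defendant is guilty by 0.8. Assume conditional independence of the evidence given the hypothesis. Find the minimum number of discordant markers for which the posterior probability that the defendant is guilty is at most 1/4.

Prior odds = 0.615/0.385 = 123/77.
Likelihood ratio per discordant marker = 0.8.
Target posterior odds = 0.25/0.75 = 1/3.
Need (123/77) × 0.8ⁿ ≤ 1/3, i.e. 0.8ⁿ ≤ 77/369.
0.8⁷ = 16384/78125 is still above 77/369 but 0.8⁸ = 65536/390625 is at or below it, so n = 8.

8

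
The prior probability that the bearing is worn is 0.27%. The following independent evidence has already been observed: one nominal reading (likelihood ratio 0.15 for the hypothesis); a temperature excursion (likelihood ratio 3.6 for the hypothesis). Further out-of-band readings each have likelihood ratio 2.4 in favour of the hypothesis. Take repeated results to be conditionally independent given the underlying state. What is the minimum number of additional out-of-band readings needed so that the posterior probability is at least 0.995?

14

Prior odds = 0.0027/0.9973 = 27/9973.
Combined Bayes factor of the evidence already in hand = 0.15 × 3.6 = 0.54.
Odds after that evidence = (27/9973) × 0.54 = 729/498650.
Target odds = 0.995/0.005 = 199.
Need 2.4ⁿ ≥ 199 ÷ (729/498650) = 99231350/729.
2.4¹³ ≈87648.8 falls short of 99231350/729 but 2.4¹⁴ ≈210357 reaches it, so n = 14.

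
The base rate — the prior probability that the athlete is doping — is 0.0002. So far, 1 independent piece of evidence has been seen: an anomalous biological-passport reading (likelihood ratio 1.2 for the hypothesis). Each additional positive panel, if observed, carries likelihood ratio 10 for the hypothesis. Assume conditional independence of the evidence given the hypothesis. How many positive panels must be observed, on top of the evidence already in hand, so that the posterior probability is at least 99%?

6

Prior odds = 0.0002/0.9998 = 1/4999.
Bayes factor of the evidence already in hand = 1.2.
Odds after that evidence = (1/4999) × 1.2 = 6/24995.
Target odds = 0.99/0.01 = 99.
Need 10ⁿ ≥ 99 ÷ (6/24995) = 412417.5.
10⁵ = 100000 falls short of 412417.5 but 10⁶ = 1000000 reaches it, so n = 6.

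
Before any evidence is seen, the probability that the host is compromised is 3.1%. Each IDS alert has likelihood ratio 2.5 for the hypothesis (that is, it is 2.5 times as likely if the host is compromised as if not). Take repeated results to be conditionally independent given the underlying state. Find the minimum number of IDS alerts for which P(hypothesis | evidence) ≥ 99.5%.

10

Prior odds = 0.031/0.969 = 31/969.
Likelihood ratio per IDS alert = 2.5.
Target posterior odds = 0.995/0.005 = 199.
Require 2.5ⁿ ≥ 199 ÷ (31/969) = 192831/31.
2.5⁹ = 1953125/512 falls short of 192831/31 but 2.5¹⁰ = 9765625/1024 reaches it, so n = 10.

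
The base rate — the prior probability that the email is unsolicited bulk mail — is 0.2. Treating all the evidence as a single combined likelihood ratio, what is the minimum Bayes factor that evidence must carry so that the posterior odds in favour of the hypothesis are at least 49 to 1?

196

Prior odds = 0.2/0.8 = 0.25.
Target odds = 49.
Required Bayes factor = 49 ÷ 0.25 = 196.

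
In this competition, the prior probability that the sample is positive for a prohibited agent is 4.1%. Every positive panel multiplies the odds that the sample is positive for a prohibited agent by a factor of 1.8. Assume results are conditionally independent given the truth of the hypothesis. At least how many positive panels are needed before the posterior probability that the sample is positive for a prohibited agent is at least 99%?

Prior odds: 0.041 ÷ 0.959 = 41/959.
Likelihood ratio per positive panel = 1.8.
Target odds: 0.99 ÷ 0.01 = 99.
Require 1.8ⁿ ≥ 99 ÷ (41/959) = 94941/41.
1.8¹³ ≈2082.3 falls short of 94941/41 but 1.8¹⁴ ≈3748.13 reaches it, so n = 14.

14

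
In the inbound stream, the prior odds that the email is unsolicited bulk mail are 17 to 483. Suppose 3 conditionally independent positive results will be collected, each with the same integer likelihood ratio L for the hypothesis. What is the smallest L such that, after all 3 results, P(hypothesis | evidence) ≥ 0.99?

15

Prior odds = 17/483.
Target odds = 0.99/0.01 = 99.
Need L³ ≥ 99 ÷ (17/483) = 47817/17.
14³ = 2744 < 47817/17 ≤ 3375 = 15³, so L = 15.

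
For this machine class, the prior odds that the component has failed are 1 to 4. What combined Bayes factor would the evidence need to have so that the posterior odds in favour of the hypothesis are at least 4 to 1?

Prior odds = 0.25.
Target odds = 4.
Required Bayes factor = 4 ÷ 0.25 = 16.

16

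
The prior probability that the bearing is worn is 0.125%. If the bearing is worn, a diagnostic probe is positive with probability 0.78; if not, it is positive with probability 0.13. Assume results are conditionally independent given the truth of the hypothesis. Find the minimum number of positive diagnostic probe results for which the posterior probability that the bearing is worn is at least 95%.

6

Prior odds: 0.00125 ÷ 0.99875 = 1/799.
Likelihood ratio of a positive = 0.78/0.13 = 6.
Target posterior odds = 0.95/0.05 = 19.
Need (1/799) × 6ⁿ ≥ 19, i.e. 6ⁿ ≥ 15181.
6⁵ = 7776 falls short of 15181 but 6⁶ = 46656 reaches it, so n = 6.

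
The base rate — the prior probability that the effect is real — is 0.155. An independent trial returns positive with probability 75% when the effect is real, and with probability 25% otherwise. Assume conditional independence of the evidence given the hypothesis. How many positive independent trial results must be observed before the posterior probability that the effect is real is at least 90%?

4

Prior odds = 0.155/0.845 = 31/169.
Likelihood ratio of a positive result = 0.75/0.25 = 3.
Target odds: 0.9 ÷ 0.1 = 9.
Require 3ⁿ ≥ 9 ÷ (31/169) = 1521/31.
3³ = 27 falls short of 1521/31 but 3⁴ = 81 reaches it, so n = 4.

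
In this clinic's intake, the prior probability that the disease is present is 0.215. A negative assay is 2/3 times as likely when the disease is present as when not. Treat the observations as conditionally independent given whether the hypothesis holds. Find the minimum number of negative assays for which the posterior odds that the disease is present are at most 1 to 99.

9

Prior odds = 0.215/0.785 = 43/157.
Likelihood ratio per negative assay = 2/3.
Target odds = 1/99.
Require (2/3)ⁿ ≤ 1/99 ÷ (43/157) = 157/4257.
(2/3)⁸ = 256/6561 is still above 157/4257 but (2/3)⁹ = 512/19683 is at or below it, so n = 9.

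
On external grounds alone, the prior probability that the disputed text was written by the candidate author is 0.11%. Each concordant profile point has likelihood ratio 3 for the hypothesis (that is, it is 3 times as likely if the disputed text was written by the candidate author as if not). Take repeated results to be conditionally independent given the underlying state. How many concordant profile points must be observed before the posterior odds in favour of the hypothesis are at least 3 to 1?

Prior odds = 0.0011/0.9989 = 11/9989.
Likelihood ratio per concordant profile point = 3.
Target odds = 3.
Need (11/9989) × 3ⁿ ≥ 3, i.e. 3ⁿ ≥ 29967/11.
3⁷ = 2187 falls short of 29967/11 but 3⁸ = 6561 reaches it, so n = 8.

8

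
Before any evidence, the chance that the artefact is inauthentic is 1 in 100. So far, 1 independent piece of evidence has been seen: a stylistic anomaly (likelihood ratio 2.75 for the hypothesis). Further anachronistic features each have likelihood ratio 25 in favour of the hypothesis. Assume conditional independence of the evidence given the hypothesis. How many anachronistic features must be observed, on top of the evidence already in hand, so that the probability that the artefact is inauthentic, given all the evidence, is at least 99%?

Prior odds = 0.01/0.99 = 1/99.
Bayes factor of the evidence already in hand = 2.75.
Odds after that evidence = (1/99) × 2.75 = 1/36.
Target odds = 0.99/0.01 = 99.
Need 25ⁿ ≥ 99 ÷ (1/36) = 3564.
25² = 625 falls short of 3564 but 25³ = 15625 reaches it, so n = 3.

3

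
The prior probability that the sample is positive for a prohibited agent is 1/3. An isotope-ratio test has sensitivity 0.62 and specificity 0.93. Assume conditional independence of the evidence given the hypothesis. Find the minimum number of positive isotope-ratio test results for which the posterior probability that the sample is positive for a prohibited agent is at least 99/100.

Prior odds = (1/3)/(2/3) = 0.5.
False-positive rate = 1 − 0.93 = 0.07; likelihood ratio of a positive = 0.62/0.07 = 62/7.
Target posterior odds = 0.99/0.01 = 99.
Require (62/7)ⁿ ≥ 99 ÷ 0.5 = 198.
(62/7)² = 3844/49 falls short of 198 but (62/7)³ = 238328/343 reaches it, so n = 3.

3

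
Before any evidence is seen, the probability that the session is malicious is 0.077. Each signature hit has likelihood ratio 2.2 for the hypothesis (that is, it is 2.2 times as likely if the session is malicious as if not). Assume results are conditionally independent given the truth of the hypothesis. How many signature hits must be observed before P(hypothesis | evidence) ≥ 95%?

7

Prior odds: 0.077 ÷ 0.923 = 77/923.
Likelihood ratio per signature hit = 2.2.
Target odds: 0.95 ÷ 0.05 = 19.
Require 2.2ⁿ ≥ 19 ÷ (77/923) = 17537/77.
2.2⁶ = 1771561/15625 falls short of 17537/77 but 2.2⁷ = 19487171/78125 reaches it, so n = 7.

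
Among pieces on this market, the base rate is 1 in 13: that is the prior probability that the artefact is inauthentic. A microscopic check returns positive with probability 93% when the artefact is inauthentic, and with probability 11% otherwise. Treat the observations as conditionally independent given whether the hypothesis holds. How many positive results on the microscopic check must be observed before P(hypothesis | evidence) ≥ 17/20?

Prior odds = (1/13)/(12/13) = 1/12.
Likelihood ratio of a positive result = 0.93/0.11 = 93/11.
Target odds: 0.85 ÷ 0.15 = 17/3.
Need (1/12) × (93/11)ⁿ ≥ 17/3, i.e. (93/11)ⁿ ≥ 68.
(93/11)¹ = 93/11 falls short of 68 but (93/11)² = 8649/121 reaches it, so n = 2.

2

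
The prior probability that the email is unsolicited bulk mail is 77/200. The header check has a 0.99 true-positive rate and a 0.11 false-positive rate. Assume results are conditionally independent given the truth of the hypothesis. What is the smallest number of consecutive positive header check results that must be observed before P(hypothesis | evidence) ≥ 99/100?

3

Prior odds = 0.385/0.615 = 77/123.
Likelihood ratio of a positive result = 0.99/0.11 = 9.
Target odds: 0.99 ÷ 0.01 = 99.
Require 9ⁿ ≥ 99 ÷ (77/123) = 1107/7.
9² = 81 falls short of 1107/7 but 9³ = 729 reaches it, so n = 3.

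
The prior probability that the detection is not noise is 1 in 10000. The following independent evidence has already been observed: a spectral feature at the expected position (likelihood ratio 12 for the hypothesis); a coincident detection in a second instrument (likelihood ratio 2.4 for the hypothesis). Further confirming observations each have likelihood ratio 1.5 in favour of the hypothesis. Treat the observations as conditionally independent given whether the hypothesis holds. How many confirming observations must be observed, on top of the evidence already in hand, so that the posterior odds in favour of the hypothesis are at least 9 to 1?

20

Prior odds = 0.0001/0.9999 = 1/9999.
Combined Bayes factor of the evidence already in hand = 12 × 2.4 = 28.8.
Odds after that evidence = (1/9999) × 28.8 = 16/5555.
Target odds = 9.
Need 1.5ⁿ ≥ 9 ÷ (16/5555) = 3124.6875.
1.5¹⁹ ≈2216.84 falls short of 3124.6875 but 1.5²⁰ ≈3325.26 reaches it, so n = 20.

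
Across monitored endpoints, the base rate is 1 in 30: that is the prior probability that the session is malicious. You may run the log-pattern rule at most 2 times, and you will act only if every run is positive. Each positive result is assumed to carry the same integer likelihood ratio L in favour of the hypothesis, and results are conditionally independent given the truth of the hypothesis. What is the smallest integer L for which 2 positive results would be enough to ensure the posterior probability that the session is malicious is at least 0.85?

Prior odds = (1/30)/(29/30) = 1/29.
Target odds = 0.85/0.15 = 17/3.
Need L² ≥ 17/3 ÷ (1/29) = 493/3.
12² = 144 < 493/3 ≤ 169 = 13², so L = 13.

13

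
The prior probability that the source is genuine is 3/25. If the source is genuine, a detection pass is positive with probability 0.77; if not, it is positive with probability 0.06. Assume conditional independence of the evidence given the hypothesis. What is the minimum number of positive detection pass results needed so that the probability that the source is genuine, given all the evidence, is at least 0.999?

4

Prior odds: 0.12 ÷ 0.88 = 3/22.
Likelihood ratio of a positive = 0.77/0.06 = 77/6.
Target posterior odds = 0.999/0.001 = 999.
Require (77/6)ⁿ ≥ 999 ÷ (3/22) = 7326.
(77/6)³ = 456533/216 falls short of 7326 but (77/6)⁴ = 35153041/1296 reaches it, so n = 4.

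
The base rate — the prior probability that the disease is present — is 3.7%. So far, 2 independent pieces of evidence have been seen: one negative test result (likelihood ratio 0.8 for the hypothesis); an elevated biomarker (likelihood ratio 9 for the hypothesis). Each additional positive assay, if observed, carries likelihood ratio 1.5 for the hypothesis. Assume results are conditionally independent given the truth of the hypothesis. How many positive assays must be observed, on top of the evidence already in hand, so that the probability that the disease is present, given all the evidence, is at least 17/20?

Prior odds = 0.037/0.963 = 37/963.
Combined Bayes factor of the evidence already in hand = 0.8 × 9 = 7.2.
Odds after that evidence = (37/963) × 7.2 = 148/535.
Target odds = 0.85/0.15 = 17/3.
Need 1.5ⁿ ≥ 17/3 ÷ (148/535) = 9095/444.
1.5⁷ = 17.0859375 falls short of 9095/444 but 1.5⁸ = 25.62890625 reaches it, so n = 8.

8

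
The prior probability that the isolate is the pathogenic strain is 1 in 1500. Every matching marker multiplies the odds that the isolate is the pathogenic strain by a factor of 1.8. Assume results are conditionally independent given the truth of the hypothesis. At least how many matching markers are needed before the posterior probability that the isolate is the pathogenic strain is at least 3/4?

Prior odds = (1/1500)/(1499/1500) = 1/1499.
Likelihood ratio per matching marker = 1.8.
Target posterior odds = 0.75/0.25 = 3.
Need (1/1499) × 1.8ⁿ ≥ 3, i.e. 1.8ⁿ ≥ 4497.
1.8¹⁴ ≈3748.13 falls short of 4497 but 1.8¹⁵ ≈6746.64 reaches it, so n = 15.

15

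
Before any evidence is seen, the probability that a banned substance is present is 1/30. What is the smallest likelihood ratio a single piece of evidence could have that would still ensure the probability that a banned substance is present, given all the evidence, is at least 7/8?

203

Prior odds = (1/30)/(29/30) = 1/29.
Target odds = 0.875/0.125 = 7.
Required Bayes factor = 7 ÷ (1/29) = 203.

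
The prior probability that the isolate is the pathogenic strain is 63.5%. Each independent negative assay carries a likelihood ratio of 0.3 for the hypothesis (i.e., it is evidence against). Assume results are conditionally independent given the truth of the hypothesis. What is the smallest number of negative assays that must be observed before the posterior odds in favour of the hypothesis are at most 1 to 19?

3

Prior odds: 0.635 ÷ 0.365 = 127/73.
Likelihood ratio per negative assay = 0.3.
Target odds = 1/19.
Need (127/73) × 0.3ⁿ ≤ 1/19, i.e. 0.3ⁿ ≤ 73/2413.
0.3² = 0.09 is still above 73/2413 but 0.3³ = 0.027 is at or below it, so n = 3.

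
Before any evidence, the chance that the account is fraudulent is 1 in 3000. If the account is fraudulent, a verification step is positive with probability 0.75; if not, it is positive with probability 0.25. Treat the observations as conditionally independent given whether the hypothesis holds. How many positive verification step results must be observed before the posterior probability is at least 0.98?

11

Prior odds: (1/3000) ÷ (2999/3000) = 1/2999.
Likelihood ratio of a positive = 0.75/0.25 = 3.
Target posterior odds = 0.98/0.02 = 49.
Require 3ⁿ ≥ 49 ÷ (1/2999) = 146951.
3¹⁰ = 59049 falls short of 146951 but 3¹¹ = 177147 reaches it, so n = 11.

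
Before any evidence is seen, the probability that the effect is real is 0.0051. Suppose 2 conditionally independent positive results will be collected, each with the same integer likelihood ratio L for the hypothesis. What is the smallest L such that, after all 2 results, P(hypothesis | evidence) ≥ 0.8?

Prior odds = 0.0051/0.9949 = 51/9949.
Target odds = 0.8/0.2 = 4.
Need L² ≥ 4 ÷ (51/9949) = 39796/51.
27² = 729 < 39796/51 ≤ 784 = 28², so L = 28.

28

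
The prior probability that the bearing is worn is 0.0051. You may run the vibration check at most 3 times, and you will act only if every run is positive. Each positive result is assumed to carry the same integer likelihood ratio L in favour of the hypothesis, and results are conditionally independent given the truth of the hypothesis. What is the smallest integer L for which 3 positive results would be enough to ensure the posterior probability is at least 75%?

9

Prior odds = 0.0051/0.9949 = 51/9949.
Target odds = 0.75/0.25 = 3.
Need L³ ≥ 3 ÷ (51/9949) = 9949/17.
8³ = 512 < 9949/17 ≤ 729 = 9³, so L = 9.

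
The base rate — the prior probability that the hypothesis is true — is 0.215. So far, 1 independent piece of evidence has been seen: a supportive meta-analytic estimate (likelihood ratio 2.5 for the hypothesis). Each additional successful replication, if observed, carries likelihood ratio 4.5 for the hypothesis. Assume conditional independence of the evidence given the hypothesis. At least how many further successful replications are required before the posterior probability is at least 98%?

3

Prior odds = 0.215/0.785 = 43/157.
Bayes factor of the evidence already in hand = 2.5.
Odds after that evidence = (43/157) × 2.5 = 215/314.
Target odds = 0.98/0.02 = 49.
Need 4.5ⁿ ≥ 49 ÷ (215/314) = 15386/215.
4.5² = 20.25 falls short of 15386/215 but 4.5³ = 91.125 reaches it, so n = 3.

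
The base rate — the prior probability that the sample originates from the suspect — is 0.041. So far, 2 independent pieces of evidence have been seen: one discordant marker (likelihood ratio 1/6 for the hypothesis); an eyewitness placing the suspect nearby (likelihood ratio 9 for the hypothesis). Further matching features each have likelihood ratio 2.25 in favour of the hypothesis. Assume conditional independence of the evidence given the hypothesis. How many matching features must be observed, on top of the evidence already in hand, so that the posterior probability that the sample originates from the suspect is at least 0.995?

10

Prior odds = 0.041/0.959 = 41/959.
Combined Bayes factor of the evidence already in hand = (1/6) × 9 = 1.5.
Odds after that evidence = (41/959) × 1.5 = 123/1918.
Target odds = 0.995/0.005 = 199.
Need 2.25ⁿ ≥ 199 ÷ (123/1918) = 381682/123.
2.25⁹ = 387420489/262144 falls short of 381682/123 but 2.25¹⁰ ≈3325.26 reaches it, so n = 10.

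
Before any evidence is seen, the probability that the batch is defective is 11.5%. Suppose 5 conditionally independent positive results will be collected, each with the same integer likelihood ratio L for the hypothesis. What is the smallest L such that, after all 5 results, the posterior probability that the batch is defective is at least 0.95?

3

Prior odds = 0.115/0.885 = 23/177.
Target odds = 0.95/0.05 = 19.
Need L⁵ ≥ 19 ÷ (23/177) = 3363/23.
2⁵ = 32 < 3363/23 ≤ 243 = 3⁵, so L = 3.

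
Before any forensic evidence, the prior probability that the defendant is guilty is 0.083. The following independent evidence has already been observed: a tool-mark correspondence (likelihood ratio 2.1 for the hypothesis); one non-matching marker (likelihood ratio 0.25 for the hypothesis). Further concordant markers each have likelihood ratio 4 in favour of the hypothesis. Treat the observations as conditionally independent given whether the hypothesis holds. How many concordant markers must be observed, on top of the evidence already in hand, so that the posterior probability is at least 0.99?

Prior odds = 0.083/0.917 = 83/917.
Combined Bayes factor of the evidence already in hand = 2.1 × 0.25 = 0.525.
Odds after that evidence = (83/917) × 0.525 = 249/5240.
Target odds = 0.99/0.01 = 99.
Need 4ⁿ ≥ 99 ÷ (249/5240) = 172920/83.
4⁵ = 1024 falls short of 172920/83 but 4⁶ = 4096 reaches it, so n = 6.

6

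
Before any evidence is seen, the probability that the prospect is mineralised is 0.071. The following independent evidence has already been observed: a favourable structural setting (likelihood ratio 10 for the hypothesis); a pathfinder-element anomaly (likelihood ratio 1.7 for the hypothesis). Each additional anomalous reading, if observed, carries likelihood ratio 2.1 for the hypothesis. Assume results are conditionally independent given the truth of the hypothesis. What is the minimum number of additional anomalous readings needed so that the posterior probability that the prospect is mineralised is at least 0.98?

5

Prior odds = 0.071/0.929 = 71/929.
Combined Bayes factor of the evidence already in hand = 10 × 1.7 = 17.
Odds after that evidence = (71/929) × 17 = 1207/929.
Target odds = 0.98/0.02 = 49.
Need 2.1ⁿ ≥ 49 ÷ (1207/929) = 45521/1207.
2.1⁴ = 19.4481 falls short of 45521/1207 but 2.1⁵ = 4084101/100000 reaches it, so n = 5.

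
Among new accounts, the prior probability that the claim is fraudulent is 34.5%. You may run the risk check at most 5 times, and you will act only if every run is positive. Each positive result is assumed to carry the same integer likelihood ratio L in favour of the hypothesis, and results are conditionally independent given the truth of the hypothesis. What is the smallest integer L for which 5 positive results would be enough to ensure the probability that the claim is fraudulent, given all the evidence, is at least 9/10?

Prior odds = 0.345/0.655 = 69/131.
Target odds = 0.9/0.1 = 9.
Need L⁵ ≥ 9 ÷ (69/131) = 393/23.
1⁵ = 1 < 393/23 ≤ 32 = 2⁵, so L = 2.

2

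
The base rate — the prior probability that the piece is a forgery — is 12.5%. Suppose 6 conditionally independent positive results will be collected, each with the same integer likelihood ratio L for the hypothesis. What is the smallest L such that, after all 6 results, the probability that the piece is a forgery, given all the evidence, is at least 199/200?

4

Prior odds = 0.125/0.875 = 1/7.
Target odds = 0.995/0.005 = 199.
Need L⁶ ≥ 199 ÷ (1/7) = 1393.
3⁶ = 729 < 1393 ≤ 4096 = 4⁶, so L = 4.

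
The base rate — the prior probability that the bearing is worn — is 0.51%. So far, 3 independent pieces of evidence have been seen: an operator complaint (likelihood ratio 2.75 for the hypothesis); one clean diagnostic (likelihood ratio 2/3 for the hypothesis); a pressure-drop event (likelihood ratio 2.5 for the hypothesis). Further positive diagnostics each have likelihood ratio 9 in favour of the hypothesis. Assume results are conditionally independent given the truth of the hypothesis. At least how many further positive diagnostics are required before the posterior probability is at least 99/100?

Prior odds = 0.0051/0.9949 = 51/9949.
Combined Bayes factor of the evidence already in hand = 2.75 × (2/3) × 2.5 = 55/12.
Odds after that evidence = (51/9949) × 55/12 = 935/39796.
Target odds = 0.99/0.01 = 99.
Need 9ⁿ ≥ 99 ÷ (935/39796) = 358164/85.
9³ = 729 falls short of 358164/85 but 9⁴ = 6561 reaches it, so n = 4.

4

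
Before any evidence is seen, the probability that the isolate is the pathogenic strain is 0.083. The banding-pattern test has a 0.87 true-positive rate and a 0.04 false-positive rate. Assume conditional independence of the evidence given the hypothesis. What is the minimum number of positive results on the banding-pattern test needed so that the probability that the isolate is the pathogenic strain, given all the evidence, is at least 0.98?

Prior odds: 0.083 ÷ 0.917 = 83/917.
Likelihood ratio of a positive result = 0.87/0.04 = 21.75.
Target posterior odds = 0.98/0.02 = 49.
Need (83/917) × 21.75ⁿ ≥ 49, i.e. 21.75ⁿ ≥ 44933/83.
21.75² = 473.0625 falls short of 44933/83 but 21.75³ = 658503/64 reaches it, so n = 3.

3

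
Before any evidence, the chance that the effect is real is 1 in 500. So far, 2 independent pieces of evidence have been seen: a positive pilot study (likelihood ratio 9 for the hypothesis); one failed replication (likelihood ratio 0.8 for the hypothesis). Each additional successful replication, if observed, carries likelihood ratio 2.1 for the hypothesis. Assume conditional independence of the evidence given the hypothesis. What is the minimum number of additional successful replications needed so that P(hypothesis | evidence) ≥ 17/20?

Prior odds = 0.002/0.998 = 1/499.
Combined Bayes factor of the evidence already in hand = 9 × 0.8 = 7.2.
Odds after that evidence = (1/499) × 7.2 = 36/2495.
Target odds = 0.85/0.15 = 17/3.
Need 2.1ⁿ ≥ 17/3 ÷ (36/2495) = 42415/108.
2.1⁸ ≈378.229 falls short of 42415/108 but 2.1⁹ ≈794.28 reaches it, so n = 9.

9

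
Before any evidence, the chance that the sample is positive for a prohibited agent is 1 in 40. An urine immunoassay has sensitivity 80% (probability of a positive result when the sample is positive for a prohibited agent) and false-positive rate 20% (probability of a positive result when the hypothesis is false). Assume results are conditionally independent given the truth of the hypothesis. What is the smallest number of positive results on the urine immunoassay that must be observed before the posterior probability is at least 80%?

4

Prior odds = 0.025/0.975 = 1/39.
Likelihood ratio of a positive result = 0.8/0.2 = 4.
Target posterior odds = 0.8/0.2 = 4.
Require 4ⁿ ≥ 4 ÷ (1/39) = 156.
4³ = 64 falls short of 156 but 4⁴ = 256 reaches it, so n = 4.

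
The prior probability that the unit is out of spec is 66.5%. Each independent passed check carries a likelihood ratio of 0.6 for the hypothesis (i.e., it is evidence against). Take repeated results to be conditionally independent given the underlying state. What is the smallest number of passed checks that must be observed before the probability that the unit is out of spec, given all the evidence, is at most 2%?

9

Prior odds = 0.665/0.335 = 133/67.
Likelihood ratio per passed check = 0.6.
Target posterior odds = 0.02/0.98 = 1/49.
Need (133/67) × 0.6ⁿ ≤ 1/49, i.e. 0.6ⁿ ≤ 67/6517.
0.6⁸ = 6561/390625 is still above 67/6517 but 0.6⁹ = 19683/1953125 is at or below it, so n = 9.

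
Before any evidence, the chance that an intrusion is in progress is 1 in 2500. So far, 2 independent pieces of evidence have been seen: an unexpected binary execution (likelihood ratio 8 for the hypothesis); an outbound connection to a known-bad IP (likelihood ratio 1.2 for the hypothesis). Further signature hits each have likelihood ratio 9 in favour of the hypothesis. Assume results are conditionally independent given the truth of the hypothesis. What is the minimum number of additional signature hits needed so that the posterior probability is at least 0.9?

4

Prior odds = 0.0004/0.9996 = 1/2499.
Combined Bayes factor of the evidence already in hand = 8 × 1.2 = 9.6.
Odds after that evidence = (1/2499) × 9.6 = 16/4165.
Target odds = 0.9/0.1 = 9.
Need 9ⁿ ≥ 9 ÷ (16/4165) = 2342.8125.
9³ = 729 falls short of 2342.8125 but 9⁴ = 6561 reaches it, so n = 4.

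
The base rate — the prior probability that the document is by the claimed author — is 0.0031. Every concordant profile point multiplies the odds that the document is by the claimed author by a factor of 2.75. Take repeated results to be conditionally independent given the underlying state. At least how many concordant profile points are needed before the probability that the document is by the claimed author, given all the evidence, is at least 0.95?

9

Prior odds: 0.0031 ÷ 0.9969 = 31/9969.
Likelihood ratio per concordant profile point = 2.75.
Target posterior odds = 0.95/0.05 = 19.
Require 2.75ⁿ ≥ 19 ÷ (31/9969) = 189411/31.
2.75⁸ = 214358881/65536 falls short of 189411/31 but 2.75⁹ ≈8994.86 reaches it, so n = 9.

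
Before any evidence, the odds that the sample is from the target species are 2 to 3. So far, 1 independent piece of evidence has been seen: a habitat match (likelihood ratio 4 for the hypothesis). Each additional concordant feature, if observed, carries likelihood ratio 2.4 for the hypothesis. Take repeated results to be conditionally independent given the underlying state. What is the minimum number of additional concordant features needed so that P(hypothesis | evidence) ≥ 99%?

Prior odds = 2/3.
Bayes factor of the evidence already in hand = 4.
Odds after that evidence = (2/3) × 4 = 8/3.
Target odds = 0.99/0.01 = 99.
Need 2.4ⁿ ≥ 99 ÷ (8/3) = 37.125.
2.4⁴ = 33.1776 falls short of 37.125 but 2.4⁵ = 79.62624 reaches it, so n = 5.

5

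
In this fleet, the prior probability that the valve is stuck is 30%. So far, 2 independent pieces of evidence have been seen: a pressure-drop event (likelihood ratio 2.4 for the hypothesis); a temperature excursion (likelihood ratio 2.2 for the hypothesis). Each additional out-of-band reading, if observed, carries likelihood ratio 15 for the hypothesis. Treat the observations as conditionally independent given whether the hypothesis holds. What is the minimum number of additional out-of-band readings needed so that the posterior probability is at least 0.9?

Prior odds = 0.3/0.7 = 3/7.
Combined Bayes factor of the evidence already in hand = 2.4 × 2.2 = 5.28.
Odds after that evidence = (3/7) × 5.28 = 396/175.
Target odds = 0.9/0.1 = 9.
Need 15ⁿ ≥ 9 ÷ (396/175) = 175/44.
15¹ = 15, which meets the required 175/44; so n = 1.

1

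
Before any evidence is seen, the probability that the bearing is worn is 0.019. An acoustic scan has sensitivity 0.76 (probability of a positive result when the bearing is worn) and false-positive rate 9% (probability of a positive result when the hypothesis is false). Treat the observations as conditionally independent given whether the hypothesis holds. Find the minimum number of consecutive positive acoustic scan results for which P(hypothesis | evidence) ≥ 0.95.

4

Prior odds: 0.019 ÷ 0.981 = 19/981.
Likelihood ratio of a positive result = 0.76/0.09 = 76/9.
Target odds: 0.95 ÷ 0.05 = 19.
Need (19/981) × (76/9)ⁿ ≥ 19, i.e. (76/9)ⁿ ≥ 981.
(76/9)³ = 438976/729 falls short of 981 but (76/9)⁴ = 33362176/6561 reaches it, so n = 4.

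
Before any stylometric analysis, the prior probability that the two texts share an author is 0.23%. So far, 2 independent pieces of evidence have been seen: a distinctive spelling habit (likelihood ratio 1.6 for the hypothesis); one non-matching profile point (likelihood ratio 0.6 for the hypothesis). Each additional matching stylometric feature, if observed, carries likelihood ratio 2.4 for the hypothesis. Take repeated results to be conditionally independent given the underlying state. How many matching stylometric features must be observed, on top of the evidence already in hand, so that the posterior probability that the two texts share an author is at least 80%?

9

Prior odds = 0.0023/0.9977 = 23/9977.
Combined Bayes factor of the evidence already in hand = 1.6 × 0.6 = 0.96.
Odds after that evidence = (23/9977) × 0.96 = 552/249425.
Target odds = 0.8/0.2 = 4.
Need 2.4ⁿ ≥ 4 ÷ (552/249425) = 249425/138.
2.4⁸ = 429981696/390625 falls short of 249425/138 but 2.4⁹ ≈2641.81 reaches it, so n = 9.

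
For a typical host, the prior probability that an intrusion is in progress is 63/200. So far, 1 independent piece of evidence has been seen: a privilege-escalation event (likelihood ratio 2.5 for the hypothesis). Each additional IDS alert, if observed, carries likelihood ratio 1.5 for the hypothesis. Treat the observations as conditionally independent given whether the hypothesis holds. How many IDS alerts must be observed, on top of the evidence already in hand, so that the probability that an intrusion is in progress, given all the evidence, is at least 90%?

Prior odds = 0.315/0.685 = 63/137.
Bayes factor of the evidence already in hand = 2.5.
Odds after that evidence = (63/137) × 2.5 = 315/274.
Target odds = 0.9/0.1 = 9.
Need 1.5ⁿ ≥ 9 ÷ (315/274) = 274/35.
1.5⁵ = 7.59375 falls short of 274/35 but 1.5⁶ = 11.390625 reaches it, so n = 6.

6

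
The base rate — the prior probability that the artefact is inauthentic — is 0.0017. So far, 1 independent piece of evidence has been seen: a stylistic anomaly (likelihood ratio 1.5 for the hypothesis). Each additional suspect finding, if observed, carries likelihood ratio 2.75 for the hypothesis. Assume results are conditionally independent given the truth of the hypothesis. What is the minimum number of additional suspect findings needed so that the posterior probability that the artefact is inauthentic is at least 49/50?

10

Prior odds = 0.0017/0.9983 = 17/9983.
Bayes factor of the evidence already in hand = 1.5.
Odds after that evidence = (17/9983) × 1.5 = 51/19966.
Target odds = 0.98/0.02 = 49.
Need 2.75ⁿ ≥ 49 ÷ (51/19966) = 978334/51.
2.75⁹ ≈8994.86 falls short of 978334/51 but 2.75¹⁰ ≈24735.9 reaches it, so n = 10.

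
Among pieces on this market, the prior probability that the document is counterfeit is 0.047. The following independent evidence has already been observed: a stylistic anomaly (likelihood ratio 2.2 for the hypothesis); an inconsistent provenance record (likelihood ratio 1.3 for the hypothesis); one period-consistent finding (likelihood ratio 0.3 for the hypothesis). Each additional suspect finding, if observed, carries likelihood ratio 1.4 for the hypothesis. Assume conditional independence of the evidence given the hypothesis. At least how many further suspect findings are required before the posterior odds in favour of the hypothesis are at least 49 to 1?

Prior odds = 0.047/0.953 = 47/953.
Combined Bayes factor of the evidence already in hand = 2.2 × 1.3 × 0.3 = 0.858.
Odds after that evidence = (47/953) × 0.858 = 20163/476500.
Target odds = 49.
Need 1.4ⁿ ≥ 49 ÷ (20163/476500) = 23348500/20163.
1.4²⁰ ≈836.683 falls short of 23348500/20163 but 1.4²¹ ≈1171.36 reaches it, so n = 21.

21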